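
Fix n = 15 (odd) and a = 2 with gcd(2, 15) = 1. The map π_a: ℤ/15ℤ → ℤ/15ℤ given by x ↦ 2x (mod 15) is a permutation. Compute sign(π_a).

Orbit of 8 under x↦2x: [8, 1, 2, 4]… (length divides ord_15(2)).
5 cycles of lengths [4, 4, 4, 2, 1].
15 − 5 = 10 transpositions; sign(π) = (−1)^10 = +1.
Via Zolotarev, sign(π_{2}) = (2|15) = +1.

+1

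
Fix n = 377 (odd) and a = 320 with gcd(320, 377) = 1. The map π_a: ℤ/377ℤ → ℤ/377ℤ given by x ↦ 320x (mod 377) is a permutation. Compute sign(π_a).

Orbit of 1 under x↦320x: [1, 320, 233, 291]… (length divides ord_377(320)).
The orbit structure of x ↦ 320x mod 377: 116 orbits of sizes [4, 4, 4, 4, 4, 4, 4, 4, 4, 4, 4, 4, 4, 4, 4, 4, 4, 4, 4, 4, 4, 4, 4, 4, 4, 4, 4, 4, 4, 4, 4, 4, 4, 4, 4, 4, 4, 4, 4, 4, 4, 4, 4, 4, 4, 4, 4, 4, 4, 4, 4, 4, 4, 4, 4, 4, 4, 4, 4, 4, 4, 4, 4, 4, 4, 4, 4, 4, 4, 4, 4, 4, 4, 4, 4, 4, 4, 4, 4, 4, 4, 4, 4, 4, 4, 4, 4, 1, 1, 1, 1, 1, 1, 1, 1, 1, 1, 1, 1, 1, 1, 1, 1, 1, 1, 1, 1, 1, 1, 1, 1, 1, 1, 1, 1, 1].
116 cycles on 377: each ℓ→(−1)^(ℓ−1), product (−1)^261 = -1.
Via Zolotarev, sign(π_{320}) = (320|377) = -1.

-1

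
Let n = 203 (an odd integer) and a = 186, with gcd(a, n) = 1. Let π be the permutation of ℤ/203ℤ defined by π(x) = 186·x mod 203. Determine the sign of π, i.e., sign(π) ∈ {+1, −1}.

-1

Orbit of 191 under x↦186x: [191, 1, 186, 86, 162, 88, 128]… (length divides ord_203(186)).
The orbit structure of x ↦ 186x mod 203: 24 orbits of sizes [12, 12, 12, 12, 12, 12, 12, 12, 12, 12, 12, 12, 12, 12, 4, 4, 4, 4, 4, 4, 4, 3, 3, 1].
With 24 cycles on 203 points, sign = (−1)^{203−24} = -1.
The Jacobi symbol (186|203) = -1 (Zolotarev) agrees.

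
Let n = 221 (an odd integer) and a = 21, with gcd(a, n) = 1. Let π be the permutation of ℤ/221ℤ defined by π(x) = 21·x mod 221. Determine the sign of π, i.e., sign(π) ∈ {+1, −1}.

Trace 21: π^k(21) = [21, 220, 200, 1] for k=0..3.
Decompose π into cycles: lengths [4, 4, 4, 4, 4, 4, 4, 4, 4, 4, 4, 4, 4, 4, 4, 4, 4, 4, 4, 4, 4, 4, 4, 4, 4, 4, 4, 4, 4, 4, 4, 4, 4, 4, 4, 4, 4, 4, 4, 4, 4, 4, 4, 4, 4, 4, 4, 4, 4, 4, 4, 4, 4, 4, 4, 1] (56 cycles, including the fixed point 0).
sign(π) = (−1)^{n − #cycles} = (−1)^{221−56} = (−1)^165 = -1.
(21|221)_J = -1 (Zolotarev's lemma cross-check).

-1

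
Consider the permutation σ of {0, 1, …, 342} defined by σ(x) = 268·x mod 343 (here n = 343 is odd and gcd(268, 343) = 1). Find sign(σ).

Start at x=74: 74 → 281 → 191 → 81 → 99 → 121 → 186 → … (one orbit).
Decompose π into cycles: lengths [147, 147, 21, 21, 3, 3, 1] (7 cycles, including the fixed point 0).
n − c = 343 − 7 = 336; sign = (−1)^336 = +1.
Zolotarev: (268|343) = +1, matching the cycle-count sign.

+1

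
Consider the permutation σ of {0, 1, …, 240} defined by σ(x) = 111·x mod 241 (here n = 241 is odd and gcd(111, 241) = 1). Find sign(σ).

Start at x=233: 233 → 76 → 1 → 111 → 30 → 197 → 177 → … (one orbit).
π_111 has 16 disjoint cycles with lengths [16, 16, 16, 16, 16, 16, 16, 16, 16, 16, 16, 16, 16, 16, 16, 1] on {0,…,240}.
n − c = 241 − 16 = 225; sign = (−1)^225 = -1.
The Jacobi symbol (111|241) = -1 (Zolotarev) agrees.

-1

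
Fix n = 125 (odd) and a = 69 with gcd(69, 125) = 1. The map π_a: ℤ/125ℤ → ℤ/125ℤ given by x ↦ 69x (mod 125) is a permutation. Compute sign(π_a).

Start at x=69: 69 → 11 → 9 → 121 → 99 → 81 → 89 → … (one orbit).
7 cycles of lengths [50, 50, 10, 10, 2, 2, 1].
n − c = 125 − 7 = 118; sign = (−1)^118 = +1.
(69|125)_J = +1 (Zolotarev's lemma cross-check).

+1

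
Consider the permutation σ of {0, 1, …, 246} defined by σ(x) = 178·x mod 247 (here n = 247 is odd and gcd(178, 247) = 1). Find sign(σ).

Start at x=1: 1 → 178 → 68 → 1 (one orbit).
π_178 has 83 disjoint cycles with lengths [3, 3, 3, 3, 3, 3, 3, 3, 3, 3, 3, 3, 3, 3, 3, 3, 3, 3, 3, 3, 3, 3, 3, 3, 3, 3, 3, 3, 3, 3, 3, 3, 3, 3, 3, 3, 3, 3, 3, 3, 3, 3, 3, 3, 3, 3, 3, 3, 3, 3, 3, 3, 3, 3, 3, 3, 3, 3, 3, 3, 3, 3, 3, 3, 3, 3, 3, 3, 3, 3, 3, 3, 3, 3, 3, 3, 3, 3, 3, 3, 3, 3, 1] on {0,…,246}.
With 83 cycles on 247 points, sign = (−1)^{247−83} = +1.
Zolotarev: (178|247) = +1, matching the cycle-count sign.

+1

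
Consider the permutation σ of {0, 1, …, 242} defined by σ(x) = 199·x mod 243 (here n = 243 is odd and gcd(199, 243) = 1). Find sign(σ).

Trace 46: π^k(46) = [46, 163, 118, 154, 28, 226, 19] for k=0..6.
Cycle lengths of π_199 on ℤ/243ℤ: [27, 27, 27, 27, 27, 27, 9, 9, 9, 9, 9, 9, 3, 3, 3, 3, 3, 3, 1, 1, 1, 1, 1, 1, 1, 1, 1]; 27 cycles in total.
243 − 27 = 216 transpositions; sign(π) = (−1)^216 = +1.
The Jacobi symbol (199|243) = +1 (Zolotarev) agrees.

+1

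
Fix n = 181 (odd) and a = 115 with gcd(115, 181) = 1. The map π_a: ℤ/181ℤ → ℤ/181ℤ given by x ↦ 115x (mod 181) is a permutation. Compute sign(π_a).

-1

Orbit of 101 under x↦115x: [101, 31, 126, 10, 64, 120, 44]… (length divides ord_181(115)).
The orbit structure of x ↦ 115x mod 181: 2 orbits of sizes [180, 1].
2 cycles on 181: each ℓ→(−1)^(ℓ−1), product (−1)^179 = -1.
(115|181)_J = -1 (Zolotarev's lemma cross-check).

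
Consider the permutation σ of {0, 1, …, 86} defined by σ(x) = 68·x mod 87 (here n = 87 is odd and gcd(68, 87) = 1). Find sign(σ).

+1

Trace 50: π^k(50) = [50, 7, 41, 4, 11, 52, 56] for k=0..6.
Cycle lengths of π_68 on ℤ/87ℤ: [28, 28, 28, 2, 1]; 5 cycles in total.
Σ(ℓ_i−1) = 87−5 = 82; sign = (−1)^82 = +1.
(68|87)_J = +1 (Zolotarev's lemma cross-check).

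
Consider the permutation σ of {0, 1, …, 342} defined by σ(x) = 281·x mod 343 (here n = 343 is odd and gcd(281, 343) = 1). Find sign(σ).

+1

Trace 36: π^k(36) = [36, 169, 155, 337, 29, 260, 1] for k=0..6.
19 cycles of lengths [49, 49, 49, 49, 49, 49, 7, 7, 7, 7, 7, 7, 1, 1, 1, 1, 1, 1, 1].
sign(π) = (−1)^{n − #cycles} = (−1)^{343−19} = (−1)^324 = +1.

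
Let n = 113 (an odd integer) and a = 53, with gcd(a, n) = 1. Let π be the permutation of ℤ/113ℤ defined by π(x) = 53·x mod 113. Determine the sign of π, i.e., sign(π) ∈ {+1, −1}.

+1

Start at x=1: 1 → 53 → 97 → 56 → 30 → 8 → 85 → … (one orbit).
π_53 has 5 disjoint cycles with lengths [28, 28, 28, 28, 1] on {0,…,112}.
With 5 cycles on 113 points, sign = (−1)^{113−5} = +1.
Zolotarev: (53|113) = +1, matching the cycle-count sign.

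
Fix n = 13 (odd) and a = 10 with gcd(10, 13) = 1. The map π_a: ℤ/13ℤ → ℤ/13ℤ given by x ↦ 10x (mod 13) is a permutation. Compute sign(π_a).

Start at x=9: 9 → 12 → 3 → 4 → 1 → 10 → 9 (one orbit).
Cycle lengths of π_10 on ℤ/13ℤ: [6, 6, 1]; 3 cycles in total.
3 cycles on 13: each ℓ→(−1)^(ℓ−1), product (−1)^10 = +1.
Check: (10/13) = +1 by Zolotarev.

+1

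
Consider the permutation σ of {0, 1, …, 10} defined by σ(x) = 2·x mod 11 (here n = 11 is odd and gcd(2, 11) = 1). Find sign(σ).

Orbit of 10 under x↦2x: [10, 9, 7, 3, 6, 1, 2]… (length divides ord_11(2)).
The orbit structure of x ↦ 2x mod 11: 2 orbits of sizes [10, 1].
Σ(ℓ_i−1) = 11−2 = 9; sign = (−1)^9 = -1.

-1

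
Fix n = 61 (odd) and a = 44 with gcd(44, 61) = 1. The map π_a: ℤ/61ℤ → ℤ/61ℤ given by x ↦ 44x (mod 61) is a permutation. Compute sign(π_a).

Orbit of 1 under x↦44x: [1, 44, 45, 28, 12, 40, 52]… (length divides ord_61(44)).
The orbit structure of x ↦ 44x mod 61: 2 orbits of sizes [60, 1].
sign(π) = (−1)^{n − #cycles} = (−1)^{61−2} = (−1)^59 = -1.
Via Zolotarev, sign(π_{44}) = (44|61) = -1.

-1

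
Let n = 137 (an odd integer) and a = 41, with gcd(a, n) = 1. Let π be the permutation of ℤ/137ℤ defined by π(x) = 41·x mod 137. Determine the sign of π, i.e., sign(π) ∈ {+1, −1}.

-1

Trace 1: π^k(1) = [1, 41, 37, 10, 136, 96, 100] for k=0..6.
The orbit structure of x ↦ 41x mod 137: 18 orbits of sizes [8, 8, 8, 8, 8, 8, 8, 8, 8, 8, 8, 8, 8, 8, 8, 8, 8, 1].
sign(π) = (−1)^{n − #cycles} = (−1)^{137−18} = (−1)^119 = -1.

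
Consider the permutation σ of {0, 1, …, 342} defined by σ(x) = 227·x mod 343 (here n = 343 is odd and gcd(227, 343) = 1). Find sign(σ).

-1

Orbit of 31 under x↦227x: [31, 177, 48, 263, 19, 197, 129]… (length divides ord_343(227)).
π_227 has 16 disjoint cycles with lengths [42, 42, 42, 42, 42, 42, 42, 6, 6, 6, 6, 6, 6, 6, 6, 1] on {0,…,342}.
With 16 cycles on 343 points, sign = (−1)^{343−16} = -1.
(227|343)_J = -1 (Zolotarev's lemma cross-check).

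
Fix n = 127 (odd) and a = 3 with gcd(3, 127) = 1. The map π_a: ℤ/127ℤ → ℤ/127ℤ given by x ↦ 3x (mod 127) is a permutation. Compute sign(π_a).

-1

Start at x=19: 19 → 57 → 44 → 5 → 15 → 45 → 8 → … (one orbit).
2 cycles of lengths [126, 1].
sign(π) = (−1)^{n − #cycles} = (−1)^{127−2} = (−1)^125 = -1.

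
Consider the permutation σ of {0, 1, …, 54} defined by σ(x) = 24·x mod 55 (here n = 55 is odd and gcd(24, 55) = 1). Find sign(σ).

Start at x=24: 24 → 26 → 19 → 16 → 54 → 31 → 29 → … (one orbit).
The orbit structure of x ↦ 24x mod 55: 8 orbits of sizes [10, 10, 10, 10, 10, 2, 2, 1].
n − c = 55 − 8 = 47; sign = (−1)^47 = -1.
Via Zolotarev, sign(π_{24}) = (24|55) = -1.

-1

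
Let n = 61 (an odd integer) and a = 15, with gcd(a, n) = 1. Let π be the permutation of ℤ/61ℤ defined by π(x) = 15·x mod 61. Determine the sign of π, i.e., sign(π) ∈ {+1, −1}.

Start at x=58: 58 → 16 → 57 → 1 → 15 → 42 → 20 → … (one orbit).
Cycle type of π: 15×4 + 1; total 5 cycles.
sign(π) = (−1)^{n − #cycles} = (−1)^{61−5} = (−1)^56 = +1.
Check: (15/61) = +1 by Zolotarev.

+1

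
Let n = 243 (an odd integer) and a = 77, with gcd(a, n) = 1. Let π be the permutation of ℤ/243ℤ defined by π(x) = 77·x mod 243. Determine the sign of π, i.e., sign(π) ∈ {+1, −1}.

-1

Orbit of 209 under x↦77x: [209, 55, 104, 232, 125, 148, 218]… (length divides ord_243(77)).
Decompose π into cycles: lengths [162, 54, 18, 6, 2, 1] (6 cycles, including the fixed point 0).
sign(π) = (−1)^{n − #cycles} = (−1)^{243−6} = (−1)^237 = -1.
(77|243)_J = -1 (Zolotarev's lemma cross-check).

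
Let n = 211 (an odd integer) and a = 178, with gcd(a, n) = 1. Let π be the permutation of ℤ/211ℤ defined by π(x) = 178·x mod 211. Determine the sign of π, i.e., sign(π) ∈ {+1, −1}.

Trace 117: π^k(117) = [117, 148, 180, 179, 1, 178, 34] for k=0..6.
Cycle lengths of π_178 on ℤ/211ℤ: [21, 21, 21, 21, 21, 21, 21, 21, 21, 21, 1]; 11 cycles in total.
sign(π) = (−1)^{n − #cycles} = (−1)^{211−11} = (−1)^200 = +1.
Check: (178/211) = +1 by Zolotarev.

+1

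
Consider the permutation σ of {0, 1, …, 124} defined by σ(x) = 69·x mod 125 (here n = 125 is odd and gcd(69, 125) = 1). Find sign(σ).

+1

Orbit of 74 under x↦69x: [74, 106, 64, 41, 79, 76, 119]… (length divides ord_125(69)).
7 cycles of lengths [50, 50, 10, 10, 2, 2, 1].
With 7 cycles on 125 points, sign = (−1)^{125−7} = +1.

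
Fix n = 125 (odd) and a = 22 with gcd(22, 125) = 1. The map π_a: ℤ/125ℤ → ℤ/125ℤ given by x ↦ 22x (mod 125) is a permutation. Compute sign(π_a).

-1

Trace 83: π^k(83) = [83, 76, 47, 34, 123, 81, 32] for k=0..6.
π_22 has 4 disjoint cycles with lengths [100, 20, 4, 1] on {0,…,124}.
Σ(ℓ_i−1) = 125−4 = 121; sign = (−1)^121 = -1.
The Jacobi symbol (22|125) = -1 (Zolotarev) agrees.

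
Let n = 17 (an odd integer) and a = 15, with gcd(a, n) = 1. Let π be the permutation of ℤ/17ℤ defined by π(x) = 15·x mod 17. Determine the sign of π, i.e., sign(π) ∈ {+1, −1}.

+1

Start at x=16: 16 → 2 → 13 → 8 → 1 → 15 → 4 → … (one orbit).
Cycle type of π: 8×2 + 1; total 3 cycles.
17 − 3 = 14 transpositions; sign(π) = (−1)^14 = +1.
Check: (15/17) = +1 by Zolotarev.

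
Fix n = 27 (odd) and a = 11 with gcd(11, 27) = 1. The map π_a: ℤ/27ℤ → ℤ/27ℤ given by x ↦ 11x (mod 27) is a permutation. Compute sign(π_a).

-1

Orbit of 11 under x↦11x: [11, 13, 8, 7, 23, 10, 2]… (length divides ord_27(11)).
π_11 has 4 disjoint cycles with lengths [18, 6, 2, 1] on {0,…,26}.
n − c = 27 − 4 = 23; sign = (−1)^23 = -1.
(11|27)_J = -1 (Zolotarev's lemma cross-check).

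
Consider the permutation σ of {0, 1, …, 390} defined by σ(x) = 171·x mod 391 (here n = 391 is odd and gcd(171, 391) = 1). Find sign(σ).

Start at x=239: 239 → 205 → 256 → 375 → 1 → 171 → 307 → … (one orbit).
Cycle lengths of π_171 on ℤ/391ℤ: [22, 22, 22, 22, 22, 22, 22, 22, 22, 22, 22, 22, 22, 22, 22, 22, 22, 1, 1, 1, 1, 1, 1, 1, 1, 1, 1, 1, 1, 1, 1, 1, 1, 1]; 34 cycles in total.
sign(π) = (−1)^{n − #cycles} = (−1)^{391−34} = (−1)^357 = -1.

-1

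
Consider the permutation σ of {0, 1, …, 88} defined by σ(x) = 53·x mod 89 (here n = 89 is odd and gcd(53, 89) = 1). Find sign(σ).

Orbit of 2 under x↦53x: [2, 17, 11, 49, 16, 47, 88]… (length divides ord_89(53)).
3 cycles of lengths [44, 44, 1].
89 − 3 = 86 transpositions; sign(π) = (−1)^86 = +1.
Via Zolotarev, sign(π_{53}) = (53|89) = +1.

+1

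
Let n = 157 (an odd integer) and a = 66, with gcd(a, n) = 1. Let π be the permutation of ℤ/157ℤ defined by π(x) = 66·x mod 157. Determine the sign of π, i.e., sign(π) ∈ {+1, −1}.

-1

Orbit of 36 under x↦66x: [36, 21, 130, 102, 138, 2, 132]… (length divides ord_157(66)).
The orbit structure of x ↦ 66x mod 157: 2 orbits of sizes [156, 1].
n − c = 157 − 2 = 155; sign = (−1)^155 = -1.
(66|157)_J = -1 (Zolotarev's lemma cross-check).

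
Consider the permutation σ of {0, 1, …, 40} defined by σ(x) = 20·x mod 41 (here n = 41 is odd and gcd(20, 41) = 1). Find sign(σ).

Orbit of 8 under x↦20x: [8, 37, 2, 40, 21, 10, 36]… (length divides ord_41(20)).
3 cycles of lengths [20, 20, 1].
3 cycles on 41: each ℓ→(−1)^(ℓ−1), product (−1)^38 = +1.

+1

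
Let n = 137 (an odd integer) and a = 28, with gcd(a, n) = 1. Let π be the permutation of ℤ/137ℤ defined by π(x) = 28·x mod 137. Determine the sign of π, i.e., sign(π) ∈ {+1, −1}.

Trace 50: π^k(50) = [50, 30, 18, 93, 1, 28, 99] for k=0..6.
Cycle type of π: 68×2 + 1; total 3 cycles.
n − c = 137 − 3 = 134; sign = (−1)^134 = +1.
The Jacobi symbol (28|137) = +1 (Zolotarev) agrees.

+1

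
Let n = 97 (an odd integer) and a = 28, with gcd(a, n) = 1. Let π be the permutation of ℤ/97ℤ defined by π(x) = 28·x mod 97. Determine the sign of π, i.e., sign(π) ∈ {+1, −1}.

Trace 67: π^k(67) = [67, 33, 51, 70, 20, 75, 63] for k=0..6.
Decompose π into cycles: lengths [32, 32, 32, 1] (4 cycles, including the fixed point 0).
97 − 4 = 93 transpositions; sign(π) = (−1)^93 = -1.

-1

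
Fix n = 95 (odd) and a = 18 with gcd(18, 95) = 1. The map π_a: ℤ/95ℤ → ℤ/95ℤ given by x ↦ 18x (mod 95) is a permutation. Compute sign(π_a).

+1

Trace 37: π^k(37) = [37, 1, 18, 39] for k=0..3.
29 cycles of lengths [4, 4, 4, 4, 4, 4, 4, 4, 4, 4, 4, 4, 4, 4, 4, 4, 4, 4, 4, 2, 2, 2, 2, 2, 2, 2, 2, 2, 1].
95 − 29 = 66 transpositions; sign(π) = (−1)^66 = +1.
(18|95)_J = +1 (Zolotarev's lemma cross-check).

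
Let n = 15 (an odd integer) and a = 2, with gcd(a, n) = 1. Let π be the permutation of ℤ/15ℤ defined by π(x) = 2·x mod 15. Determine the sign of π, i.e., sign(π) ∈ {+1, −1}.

+1

Orbit of 1 under x↦2x: [1, 2, 4, 8]… (length divides ord_15(2)).
5 cycles of lengths [4, 4, 4, 2, 1].
sign(π) = (−1)^{n − #cycles} = (−1)^{15−5} = (−1)^10 = +1.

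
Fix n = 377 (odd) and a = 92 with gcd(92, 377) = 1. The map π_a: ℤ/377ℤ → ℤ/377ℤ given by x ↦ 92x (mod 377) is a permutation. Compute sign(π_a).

Orbit of 209 under x↦92x: [209, 1, 92, 170, 183, 248, 196]… (length divides ord_377(92)).
The orbit structure of x ↦ 92x mod 377: 39 orbits of sizes [14, 14, 14, 14, 14, 14, 14, 14, 14, 14, 14, 14, 14, 14, 14, 14, 14, 14, 14, 14, 14, 14, 14, 14, 14, 14, 1, 1, 1, 1, 1, 1, 1, 1, 1, 1, 1, 1, 1].
sign(π) = (−1)^{n − #cycles} = (−1)^{377−39} = (−1)^338 = +1.
Via Zolotarev, sign(π_{92}) = (92|377) = +1.

+1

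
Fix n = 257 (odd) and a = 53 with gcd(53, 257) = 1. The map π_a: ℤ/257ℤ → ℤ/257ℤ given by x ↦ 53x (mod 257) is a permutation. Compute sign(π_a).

Start at x=48: 48 → 231 → 164 → 211 → 132 → 57 → 194 → … (one orbit).
The orbit structure of x ↦ 53x mod 257: 2 orbits of sizes [256, 1].
Σ(ℓ_i−1) = 257−2 = 255; sign = (−1)^255 = -1.

-1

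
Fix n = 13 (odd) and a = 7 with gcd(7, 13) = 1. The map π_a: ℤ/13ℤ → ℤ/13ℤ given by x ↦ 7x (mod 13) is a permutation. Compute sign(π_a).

-1

Start at x=9: 9 → 11 → 12 → 6 → 3 → 8 → 4 → … (one orbit).
Cycle lengths of π_7 on ℤ/13ℤ: [12, 1]; 2 cycles in total.
13 − 2 = 11 transpositions; sign(π) = (−1)^11 = -1.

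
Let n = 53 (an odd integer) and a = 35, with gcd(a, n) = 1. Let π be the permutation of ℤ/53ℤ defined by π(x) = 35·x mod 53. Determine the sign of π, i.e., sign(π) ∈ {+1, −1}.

-1

Start at x=24: 24 → 45 → 38 → 5 → 16 → 30 → 43 → … (one orbit).
Decompose π into cycles: lengths [52, 1] (2 cycles, including the fixed point 0).
2 cycles on 53: each ℓ→(−1)^(ℓ−1), product (−1)^51 = -1.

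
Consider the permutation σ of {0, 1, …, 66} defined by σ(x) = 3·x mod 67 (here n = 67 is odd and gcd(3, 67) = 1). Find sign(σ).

Orbit of 52 under x↦3x: [52, 22, 66, 64, 58, 40, 53]… (length divides ord_67(3)).
4 cycles of lengths [22, 22, 22, 1].
67 − 4 = 63 transpositions; sign(π) = (−1)^63 = -1.

-1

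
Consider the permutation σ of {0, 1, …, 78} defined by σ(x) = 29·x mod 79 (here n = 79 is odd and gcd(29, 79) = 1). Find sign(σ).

-1

Trace 12: π^k(12) = [12, 32, 59, 52, 7, 45, 41] for k=0..6.
Decompose π into cycles: lengths [78, 1] (2 cycles, including the fixed point 0).
79 − 2 = 77 transpositions; sign(π) = (−1)^77 = -1.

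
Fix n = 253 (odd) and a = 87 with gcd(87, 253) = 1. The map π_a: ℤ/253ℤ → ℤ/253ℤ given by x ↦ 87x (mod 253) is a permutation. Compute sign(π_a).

-1

Start at x=144: 144 → 131 → 12 → 32 → 1 → 87 → 232 → … (one orbit).
18 cycles of lengths [22, 22, 22, 22, 22, 22, 22, 22, 22, 22, 11, 11, 2, 2, 2, 2, 2, 1].
sign(π) = (−1)^{n − #cycles} = (−1)^{253−18} = (−1)^235 = -1.
Zolotarev: (87|253) = -1, matching the cycle-count sign.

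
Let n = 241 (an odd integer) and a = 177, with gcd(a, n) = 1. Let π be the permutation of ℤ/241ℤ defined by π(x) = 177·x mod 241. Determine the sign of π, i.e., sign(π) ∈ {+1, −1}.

Trace 240: π^k(240) = [240, 64, 1, 177] for k=0..3.
Decompose π into cycles: lengths [4, 4, 4, 4, 4, 4, 4, 4, 4, 4, 4, 4, 4, 4, 4, 4, 4, 4, 4, 4, 4, 4, 4, 4, 4, 4, 4, 4, 4, 4, 4, 4, 4, 4, 4, 4, 4, 4, 4, 4, 4, 4, 4, 4, 4, 4, 4, 4, 4, 4, 4, 4, 4, 4, 4, 4, 4, 4, 4, 4, 1] (61 cycles, including the fixed point 0).
With 61 cycles on 241 points, sign = (−1)^{241−61} = +1.

+1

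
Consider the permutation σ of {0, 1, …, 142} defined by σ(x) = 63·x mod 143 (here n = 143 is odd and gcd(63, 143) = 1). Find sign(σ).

+1

Start at x=96: 96 → 42 → 72 → 103 → 54 → 113 → 112 → … (one orbit).
π_63 has 5 disjoint cycles with lengths [60, 60, 12, 10, 1] on {0,…,142}.
143 − 5 = 138 transpositions; sign(π) = (−1)^138 = +1.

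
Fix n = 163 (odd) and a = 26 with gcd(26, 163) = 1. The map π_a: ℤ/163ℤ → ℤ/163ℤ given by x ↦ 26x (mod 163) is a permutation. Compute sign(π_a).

+1

Orbit of 150 under x↦26x: [150, 151, 14, 38, 10, 97, 77]… (length divides ord_163(26)).
Decompose π into cycles: lengths [81, 81, 1] (3 cycles, including the fixed point 0).
sign(π) = (−1)^{n − #cycles} = (−1)^{163−3} = (−1)^160 = +1.
Zolotarev: (26|163) = +1, matching the cycle-count sign.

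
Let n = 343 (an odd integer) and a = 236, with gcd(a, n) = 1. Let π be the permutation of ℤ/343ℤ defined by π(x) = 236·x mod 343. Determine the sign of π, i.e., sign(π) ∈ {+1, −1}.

-1

Trace 339: π^k(339) = [339, 85, 166, 74, 314, 16, 3] for k=0..6.
The orbit structure of x ↦ 236x mod 343: 4 orbits of sizes [294, 42, 6, 1].
343 − 4 = 339 transpositions; sign(π) = (−1)^339 = -1.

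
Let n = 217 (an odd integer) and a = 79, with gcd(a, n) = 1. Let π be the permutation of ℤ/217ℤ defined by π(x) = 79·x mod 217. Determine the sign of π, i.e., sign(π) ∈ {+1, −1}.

-1

Trace 121: π^k(121) = [121, 11, 1, 79, 165, 15, 100] for k=0..6.
Cycle lengths of π_79 on ℤ/217ℤ: [30, 30, 30, 30, 30, 30, 30, 3, 3, 1]; 10 cycles in total.
10 cycles on 217: each ℓ→(−1)^(ℓ−1), product (−1)^207 = -1.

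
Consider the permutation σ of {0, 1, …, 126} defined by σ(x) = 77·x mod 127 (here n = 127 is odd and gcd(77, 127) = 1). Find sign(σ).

Start at x=4: 4 → 54 → 94 → 126 → 50 → 40 → 32 → … (one orbit).
Cycle lengths of π_77 on ℤ/127ℤ: [42, 42, 42, 1]; 4 cycles in total.
n − c = 127 − 4 = 123; sign = (−1)^123 = -1.
The Jacobi symbol (77|127) = -1 (Zolotarev) agrees.

-1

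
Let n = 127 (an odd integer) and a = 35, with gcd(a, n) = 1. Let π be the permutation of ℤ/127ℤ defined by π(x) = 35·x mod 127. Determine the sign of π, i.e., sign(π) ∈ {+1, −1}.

+1

Orbit of 122 under x↦35x: [122, 79, 98, 1, 35, 82, 76]… (length divides ord_127(35)).
Cycle lengths of π_35 on ℤ/127ℤ: [63, 63, 1]; 3 cycles in total.
n − c = 127 − 3 = 124; sign = (−1)^124 = +1.
Check: (35/127) = +1 by Zolotarev.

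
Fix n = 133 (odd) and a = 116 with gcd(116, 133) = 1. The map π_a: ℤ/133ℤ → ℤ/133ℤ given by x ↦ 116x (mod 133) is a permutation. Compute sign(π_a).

Orbit of 64 under x↦116x: [64, 109, 9, 113, 74, 72, 106]… (length divides ord_133(116)).
Cycle lengths of π_116 on ℤ/133ℤ: [18, 18, 18, 18, 18, 18, 18, 3, 3, 1]; 10 cycles in total.
Σ(ℓ_i−1) = 133−10 = 123; sign = (−1)^123 = -1.
Via Zolotarev, sign(π_{116}) = (116|133) = -1.

-1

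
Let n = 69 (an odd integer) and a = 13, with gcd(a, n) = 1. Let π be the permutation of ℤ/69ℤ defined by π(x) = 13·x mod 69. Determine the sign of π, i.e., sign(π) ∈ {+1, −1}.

Trace 13: π^k(13) = [13, 31, 58, 64, 4, 52, 55] for k=0..6.
Cycle lengths of π_13 on ℤ/69ℤ: [11, 11, 11, 11, 11, 11, 1, 1, 1]; 9 cycles in total.
9 cycles on 69: each ℓ→(−1)^(ℓ−1), product (−1)^60 = +1.

+1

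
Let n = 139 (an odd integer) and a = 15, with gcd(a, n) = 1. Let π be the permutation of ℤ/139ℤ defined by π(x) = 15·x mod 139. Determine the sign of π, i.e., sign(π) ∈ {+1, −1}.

-1

Orbit of 2 under x↦15x: [2, 30, 33, 78, 58, 36, 123]… (length divides ord_139(15)).
Cycle lengths of π_15 on ℤ/139ℤ: [138, 1]; 2 cycles in total.
sign(π) = (−1)^{n − #cycles} = (−1)^{139−2} = (−1)^137 = -1.
The Jacobi symbol (15|139) = -1 (Zolotarev) agrees.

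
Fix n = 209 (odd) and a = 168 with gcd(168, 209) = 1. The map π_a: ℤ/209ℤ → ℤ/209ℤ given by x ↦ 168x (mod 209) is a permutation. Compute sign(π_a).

+1

Trace 207: π^k(207) = [207, 82, 191, 111, 47, 163, 5] for k=0..6.
The orbit structure of x ↦ 168x mod 209: 9 orbits of sizes [45, 45, 45, 45, 9, 9, 5, 5, 1].
9 cycles on 209: each ℓ→(−1)^(ℓ−1), product (−1)^200 = +1.
(168|209)_J = +1 (Zolotarev's lemma cross-check).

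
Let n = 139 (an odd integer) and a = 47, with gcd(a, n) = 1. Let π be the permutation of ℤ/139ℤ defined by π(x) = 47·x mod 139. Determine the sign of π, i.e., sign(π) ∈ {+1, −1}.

Orbit of 25 under x↦47x: [25, 63, 42, 28, 65, 136, 137]… (length divides ord_139(47)).
π_47 has 3 disjoint cycles with lengths [69, 69, 1] on {0,…,138}.
With 3 cycles on 139 points, sign = (−1)^{139−3} = +1.
(47|139)_J = +1 (Zolotarev's lemma cross-check).

+1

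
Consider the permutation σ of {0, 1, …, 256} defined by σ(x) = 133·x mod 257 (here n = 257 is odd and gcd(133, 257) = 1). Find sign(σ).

Orbit of 99 under x↦133x: [99, 60, 13, 187, 199, 253, 239]… (length divides ord_257(133)).
The orbit structure of x ↦ 133x mod 257: 3 orbits of sizes [128, 128, 1].
3 cycles on 257: each ℓ→(−1)^(ℓ−1), product (−1)^254 = +1.
Via Zolotarev, sign(π_{133}) = (133|257) = +1.

+1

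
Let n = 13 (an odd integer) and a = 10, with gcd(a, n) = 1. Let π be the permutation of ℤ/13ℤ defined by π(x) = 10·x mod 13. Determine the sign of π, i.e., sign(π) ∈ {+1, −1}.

+1

Orbit of 12 under x↦10x: [12, 3, 4, 1, 10, 9]… (length divides ord_13(10)).
The orbit structure of x ↦ 10x mod 13: 3 orbits of sizes [6, 6, 1].
13 − 3 = 10 transpositions; sign(π) = (−1)^10 = +1.
(10|13)_J = +1 (Zolotarev's lemma cross-check).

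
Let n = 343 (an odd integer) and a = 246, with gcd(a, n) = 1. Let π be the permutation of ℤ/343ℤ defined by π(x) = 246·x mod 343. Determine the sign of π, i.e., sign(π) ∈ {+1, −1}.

Orbit of 295 under x↦246x: [295, 197, 99, 1, 246, 148, 50]… (length divides ord_343(246)).
Decompose π into cycles: lengths [7, 7, 7, 7, 7, 7, 7, 7, 7, 7, 7, 7, 7, 7, 7, 7, 7, 7, 7, 7, 7, 7, 7, 7, 7, 7, 7, 7, 7, 7, 7, 7, 7, 7, 7, 7, 7, 7, 7, 7, 7, 7, 1, 1, 1, 1, 1, 1, 1, 1, 1, 1, 1, 1, 1, 1, 1, 1, 1, 1, 1, 1, 1, 1, 1, 1, 1, 1, 1, 1, 1, 1, 1, 1, 1, 1, 1, 1, 1, 1, 1, 1, 1, 1, 1, 1, 1, 1, 1, 1, 1] (91 cycles, including the fixed point 0).
343 − 91 = 252 transpositions; sign(π) = (−1)^252 = +1.

+1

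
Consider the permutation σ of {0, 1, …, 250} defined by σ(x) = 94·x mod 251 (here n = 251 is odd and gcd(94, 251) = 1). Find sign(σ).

+1

Start at x=1: 1 → 94 → 51 → 25 → 91 → 20 → 123 → … (one orbit).
Decompose π into cycles: lengths [25, 25, 25, 25, 25, 25, 25, 25, 25, 25, 1] (11 cycles, including the fixed point 0).
With 11 cycles on 251 points, sign = (−1)^{251−11} = +1.
Via Zolotarev, sign(π_{94}) = (94|251) = +1.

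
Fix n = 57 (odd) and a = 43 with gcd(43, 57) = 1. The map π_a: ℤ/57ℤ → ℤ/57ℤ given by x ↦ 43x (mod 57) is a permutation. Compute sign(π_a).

Orbit of 16 under x↦43x: [16, 4, 1, 43, 25, 49, 55]… (length divides ord_57(43)).
The orbit structure of x ↦ 43x mod 57: 9 orbits of sizes [9, 9, 9, 9, 9, 9, 1, 1, 1].
Σ(ℓ_i−1) = 57−9 = 48; sign = (−1)^48 = +1.
Zolotarev: (43|57) = +1, matching the cycle-count sign.

+1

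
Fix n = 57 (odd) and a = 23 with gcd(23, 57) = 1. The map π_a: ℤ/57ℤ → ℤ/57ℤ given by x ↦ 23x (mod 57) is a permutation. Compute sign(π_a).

Trace 7: π^k(7) = [7, 47, 55, 11, 25, 5, 1] for k=0..6.
π_23 has 6 disjoint cycles with lengths [18, 18, 9, 9, 2, 1] on {0,…,56}.
Σ(ℓ_i−1) = 57−6 = 51; sign = (−1)^51 = -1.

-1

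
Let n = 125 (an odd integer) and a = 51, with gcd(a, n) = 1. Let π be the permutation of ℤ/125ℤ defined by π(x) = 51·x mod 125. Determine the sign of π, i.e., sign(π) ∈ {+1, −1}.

+1

Start at x=1: 1 → 51 → 101 → 26 → 76 → 1 (one orbit).
π_51 has 45 disjoint cycles with lengths [5, 5, 5, 5, 5, 5, 5, 5, 5, 5, 5, 5, 5, 5, 5, 5, 5, 5, 5, 5, 1, 1, 1, 1, 1, 1, 1, 1, 1, 1, 1, 1, 1, 1, 1, 1, 1, 1, 1, 1, 1, 1, 1, 1, 1] on {0,…,124}.
With 45 cycles on 125 points, sign = (−1)^{125−45} = +1.
Via Zolotarev, sign(π_{51}) = (51|125) = +1.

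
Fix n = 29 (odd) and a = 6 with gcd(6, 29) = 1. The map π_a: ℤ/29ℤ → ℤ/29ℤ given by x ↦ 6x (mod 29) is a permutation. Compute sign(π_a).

Start at x=16: 16 → 9 → 25 → 5 → 1 → 6 → 7 → … (one orbit).
π_6 has 3 disjoint cycles with lengths [14, 14, 1] on {0,…,28}.
Σ(ℓ_i−1) = 29−3 = 26; sign = (−1)^26 = +1.
Via Zolotarev, sign(π_{6}) = (6|29) = +1.

+1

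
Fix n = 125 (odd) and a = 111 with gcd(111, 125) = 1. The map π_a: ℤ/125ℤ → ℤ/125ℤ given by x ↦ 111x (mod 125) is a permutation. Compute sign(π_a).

Start at x=91: 91 → 101 → 86 → 46 → 106 → 16 → 26 → … (one orbit).
13 cycles of lengths [25, 25, 25, 25, 5, 5, 5, 5, 1, 1, 1, 1, 1].
sign(π) = (−1)^{n − #cycles} = (−1)^{125−13} = (−1)^112 = +1.

+1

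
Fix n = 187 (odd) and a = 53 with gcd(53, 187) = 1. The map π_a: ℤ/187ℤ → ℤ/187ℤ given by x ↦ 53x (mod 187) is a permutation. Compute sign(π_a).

Orbit of 185 under x↦53x: [185, 81, 179, 137, 155, 174, 59]… (length divides ord_187(53)).
The orbit structure of x ↦ 53x mod 187: 9 orbits of sizes [40, 40, 40, 40, 8, 8, 5, 5, 1].
sign(π) = (−1)^{n − #cycles} = (−1)^{187−9} = (−1)^178 = +1.

+1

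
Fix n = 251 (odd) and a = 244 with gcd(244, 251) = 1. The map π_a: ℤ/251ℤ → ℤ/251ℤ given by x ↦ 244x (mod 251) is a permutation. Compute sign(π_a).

Trace 53: π^k(53) = [53, 131, 87, 144, 247, 28, 55] for k=0..6.
The orbit structure of x ↦ 244x mod 251: 2 orbits of sizes [250, 1].
Σ(ℓ_i−1) = 251−2 = 249; sign = (−1)^249 = -1.
The Jacobi symbol (244|251) = -1 (Zolotarev) agrees.

-1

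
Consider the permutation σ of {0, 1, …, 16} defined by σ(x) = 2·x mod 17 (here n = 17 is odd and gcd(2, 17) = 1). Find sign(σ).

+1

Start at x=2: 2 → 4 → 8 → 16 → 15 → 13 → 9 → … (one orbit).
π_2 has 3 disjoint cycles with lengths [8, 8, 1] on {0,…,16}.
3 cycles on 17: each ℓ→(−1)^(ℓ−1), product (−1)^14 = +1.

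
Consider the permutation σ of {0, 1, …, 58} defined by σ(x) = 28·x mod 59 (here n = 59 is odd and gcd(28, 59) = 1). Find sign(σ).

Orbit of 19 under x↦28x: [19, 1, 28, 17, 4, 53, 9]… (length divides ord_59(28)).
Cycle lengths of π_28 on ℤ/59ℤ: [29, 29, 1]; 3 cycles in total.
3 cycles on 59: each ℓ→(−1)^(ℓ−1), product (−1)^56 = +1.
Zolotarev: (28|59) = +1, matching the cycle-count sign.

+1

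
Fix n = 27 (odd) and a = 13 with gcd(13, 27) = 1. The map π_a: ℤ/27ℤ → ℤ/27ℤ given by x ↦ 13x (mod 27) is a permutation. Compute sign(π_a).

+1

Start at x=10: 10 → 22 → 16 → 19 → 4 → 25 → 1 → … (one orbit).
Decompose π into cycles: lengths [9, 9, 3, 3, 1, 1, 1] (7 cycles, including the fixed point 0).
With 7 cycles on 27 points, sign = (−1)^{27−7} = +1.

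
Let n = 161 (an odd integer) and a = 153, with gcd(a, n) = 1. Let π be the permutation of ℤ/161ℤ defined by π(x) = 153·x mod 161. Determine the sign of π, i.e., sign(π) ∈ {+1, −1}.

+1

Trace 8: π^k(8) = [8, 97, 29, 90, 85, 125, 127] for k=0..6.
Decompose π into cycles: lengths [22, 22, 22, 22, 22, 22, 22, 2, 2, 2, 1] (11 cycles, including the fixed point 0).
sign(π) = (−1)^{n − #cycles} = (−1)^{161−11} = (−1)^150 = +1.
(153|161)_J = +1 (Zolotarev's lemma cross-check).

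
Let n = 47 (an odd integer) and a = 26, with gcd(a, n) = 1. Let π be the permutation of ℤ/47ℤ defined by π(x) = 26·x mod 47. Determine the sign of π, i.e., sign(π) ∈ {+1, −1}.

Start at x=13: 13 → 9 → 46 → 21 → 29 → 2 → 5 → … (one orbit).
Decompose π into cycles: lengths [46, 1] (2 cycles, including the fixed point 0).
With 2 cycles on 47 points, sign = (−1)^{47−2} = -1.
(26|47)_J = -1 (Zolotarev's lemma cross-check).

-1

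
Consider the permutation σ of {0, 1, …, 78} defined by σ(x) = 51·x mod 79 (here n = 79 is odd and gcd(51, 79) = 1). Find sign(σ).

Start at x=38: 38 → 42 → 9 → 64 → 25 → 11 → 8 → … (one orbit).
Decompose π into cycles: lengths [39, 39, 1] (3 cycles, including the fixed point 0).
n − c = 79 − 3 = 76; sign = (−1)^76 = +1.
Check: (51/79) = +1 by Zolotarev.

+1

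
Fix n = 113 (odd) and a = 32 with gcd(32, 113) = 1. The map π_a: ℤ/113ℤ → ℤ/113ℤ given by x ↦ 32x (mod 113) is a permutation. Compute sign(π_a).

+1

Start at x=98: 98 → 85 → 8 → 30 → 56 → 97 → 53 → … (one orbit).
Decompose π into cycles: lengths [28, 28, 28, 28, 1] (5 cycles, including the fixed point 0).
With 5 cycles on 113 points, sign = (−1)^{113−5} = +1.
Check: (32/113) = +1 by Zolotarev.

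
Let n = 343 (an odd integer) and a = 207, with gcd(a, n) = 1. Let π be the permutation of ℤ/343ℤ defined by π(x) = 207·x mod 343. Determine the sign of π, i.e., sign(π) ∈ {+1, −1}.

Orbit of 324 under x↦207x: [324, 183, 151, 44, 190, 228, 205]… (length divides ord_343(207)).
Cycle lengths of π_207 on ℤ/343ℤ: [147, 147, 21, 21, 3, 3, 1]; 7 cycles in total.
n − c = 343 − 7 = 336; sign = (−1)^336 = +1.
(207|343)_J = +1 (Zolotarev's lemma cross-check).

+1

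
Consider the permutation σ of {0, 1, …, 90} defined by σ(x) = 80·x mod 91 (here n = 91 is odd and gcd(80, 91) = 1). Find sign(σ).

+1

Trace 19: π^k(19) = [19, 64, 24, 9, 83, 88, 33] for k=0..6.
Cycle lengths of π_80 on ℤ/91ℤ: [12, 12, 12, 12, 12, 12, 12, 6, 1]; 9 cycles in total.
Σ(ℓ_i−1) = 91−9 = 82; sign = (−1)^82 = +1.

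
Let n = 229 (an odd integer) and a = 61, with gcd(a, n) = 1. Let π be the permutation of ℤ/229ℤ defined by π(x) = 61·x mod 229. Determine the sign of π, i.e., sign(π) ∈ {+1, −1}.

Trace 43: π^k(43) = [43, 104, 161, 203, 17, 121, 53] for k=0..6.
13 cycles of lengths [19, 19, 19, 19, 19, 19, 19, 19, 19, 19, 19, 19, 1].
n − c = 229 − 13 = 216; sign = (−1)^216 = +1.

+1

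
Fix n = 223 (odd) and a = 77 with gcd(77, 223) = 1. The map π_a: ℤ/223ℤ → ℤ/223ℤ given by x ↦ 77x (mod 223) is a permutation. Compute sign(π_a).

-1

Start at x=72: 72 → 192 → 66 → 176 → 172 → 87 → 9 → … (one orbit).
2 cycles of lengths [222, 1].
223 − 2 = 221 transpositions; sign(π) = (−1)^221 = -1.
Check: (77/223) = -1 by Zolotarev.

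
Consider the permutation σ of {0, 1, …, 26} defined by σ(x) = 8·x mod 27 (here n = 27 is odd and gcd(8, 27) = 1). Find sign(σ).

Orbit of 8 under x↦8x: [8, 10, 26, 19, 17, 1]… (length divides ord_27(8)).
Decompose π into cycles: lengths [6, 6, 6, 2, 2, 2, 2, 1] (8 cycles, including the fixed point 0).
27 − 8 = 19 transpositions; sign(π) = (−1)^19 = -1.
Zolotarev: (8|27) = -1, matching the cycle-count sign.

-1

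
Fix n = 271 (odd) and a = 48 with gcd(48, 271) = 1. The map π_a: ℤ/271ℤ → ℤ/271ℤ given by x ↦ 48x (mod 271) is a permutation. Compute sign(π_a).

-1

Start at x=212: 212 → 149 → 106 → 210 → 53 → 105 → 162 → … (one orbit).
The orbit structure of x ↦ 48x mod 271: 2 orbits of sizes [270, 1].
271 − 2 = 269 transpositions; sign(π) = (−1)^269 = -1.
Via Zolotarev, sign(π_{48}) = (48|271) = -1.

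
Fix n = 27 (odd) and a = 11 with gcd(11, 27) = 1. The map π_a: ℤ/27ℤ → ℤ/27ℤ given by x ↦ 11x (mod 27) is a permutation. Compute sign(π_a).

Trace 26: π^k(26) = [26, 16, 14, 19, 20, 4, 17] for k=0..6.
Cycle lengths of π_11 on ℤ/27ℤ: [18, 6, 2, 1]; 4 cycles in total.
27 − 4 = 23 transpositions; sign(π) = (−1)^23 = -1.
(11|27)_J = -1 (Zolotarev's lemma cross-check).

-1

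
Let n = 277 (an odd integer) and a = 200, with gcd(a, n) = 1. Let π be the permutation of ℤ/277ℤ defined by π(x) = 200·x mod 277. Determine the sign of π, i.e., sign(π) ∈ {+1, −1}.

-1

Trace 42: π^k(42) = [42, 90, 272, 108, 271, 185, 159] for k=0..6.
Cycle type of π: 276 + 1; total 2 cycles.
sign(π) = (−1)^{n − #cycles} = (−1)^{277−2} = (−1)^275 = -1.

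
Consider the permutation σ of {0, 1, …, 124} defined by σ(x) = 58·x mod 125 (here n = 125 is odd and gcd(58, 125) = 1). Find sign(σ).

-1

Start at x=3: 3 → 49 → 92 → 86 → 113 → 54 → 7 → … (one orbit).
The orbit structure of x ↦ 58x mod 125: 4 orbits of sizes [100, 20, 4, 1].
With 4 cycles on 125 points, sign = (−1)^{125−4} = -1.
Zolotarev: (58|125) = -1, matching the cycle-count sign.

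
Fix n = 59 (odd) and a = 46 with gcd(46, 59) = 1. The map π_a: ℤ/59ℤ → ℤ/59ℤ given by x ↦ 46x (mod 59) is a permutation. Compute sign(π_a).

+1

Trace 22: π^k(22) = [22, 9, 1, 46, 51, 45, 5] for k=0..6.
3 cycles of lengths [29, 29, 1].
With 3 cycles on 59 points, sign = (−1)^{59−3} = +1.
Zolotarev: (46|59) = +1, matching the cycle-count sign.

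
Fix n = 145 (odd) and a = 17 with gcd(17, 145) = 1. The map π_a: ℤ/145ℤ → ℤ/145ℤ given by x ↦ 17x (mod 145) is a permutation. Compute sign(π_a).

+1

Trace 144: π^k(144) = [144, 128, 1, 17] for k=0..3.
Cycle lengths of π_17 on ℤ/145ℤ: [4, 4, 4, 4, 4, 4, 4, 4, 4, 4, 4, 4, 4, 4, 4, 4, 4, 4, 4, 4, 4, 4, 4, 4, 4, 4, 4, 4, 4, 4, 4, 4, 4, 4, 4, 4, 1]; 37 cycles in total.
With 37 cycles on 145 points, sign = (−1)^{145−37} = +1.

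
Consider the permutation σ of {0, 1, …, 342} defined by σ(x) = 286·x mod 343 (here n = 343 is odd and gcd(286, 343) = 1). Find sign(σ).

-1

Orbit of 279 under x↦286x: [279, 218, 265, 330, 55, 295, 335]… (length divides ord_343(286)).
π_286 has 10 disjoint cycles with lengths [98, 98, 98, 14, 14, 14, 2, 2, 2, 1] on {0,…,342}.
10 cycles on 343: each ℓ→(−1)^(ℓ−1), product (−1)^333 = -1.
Zolotarev: (286|343) = -1, matching the cycle-count sign.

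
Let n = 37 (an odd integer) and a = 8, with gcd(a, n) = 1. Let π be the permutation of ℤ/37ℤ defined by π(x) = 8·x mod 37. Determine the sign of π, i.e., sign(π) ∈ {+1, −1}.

Orbit of 11 under x↦8x: [11, 14, 1, 8, 27, 31, 26]… (length divides ord_37(8)).
4 cycles of lengths [12, 12, 12, 1].
sign(π) = (−1)^{n − #cycles} = (−1)^{37−4} = (−1)^33 = -1.
Zolotarev: (8|37) = -1, matching the cycle-count sign.

-1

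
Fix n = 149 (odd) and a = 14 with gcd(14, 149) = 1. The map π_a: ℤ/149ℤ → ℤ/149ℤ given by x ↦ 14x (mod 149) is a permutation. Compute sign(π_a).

-1

Trace 23: π^k(23) = [23, 24, 38, 85, 147, 121, 55] for k=0..6.
π_14 has 2 disjoint cycles with lengths [148, 1] on {0,…,148}.
149 − 2 = 147 transpositions; sign(π) = (−1)^147 = -1.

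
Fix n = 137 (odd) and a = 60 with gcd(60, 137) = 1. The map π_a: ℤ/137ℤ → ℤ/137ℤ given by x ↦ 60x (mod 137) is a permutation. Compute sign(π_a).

+1

Trace 123: π^k(123) = [123, 119, 16, 1, 60, 38, 88] for k=0..6.
9 cycles of lengths [17, 17, 17, 17, 17, 17, 17, 17, 1].
Σ(ℓ_i−1) = 137−9 = 128; sign = (−1)^128 = +1.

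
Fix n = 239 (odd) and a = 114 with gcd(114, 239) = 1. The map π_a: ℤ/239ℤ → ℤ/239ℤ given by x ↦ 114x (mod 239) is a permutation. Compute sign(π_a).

Start at x=168: 168 → 32 → 63 → 12 → 173 → 124 → 35 → … (one orbit).
Cycle lengths of π_114 on ℤ/239ℤ: [238, 1]; 2 cycles in total.
sign(π) = (−1)^{n − #cycles} = (−1)^{239−2} = (−1)^237 = -1.
Via Zolotarev, sign(π_{114}) = (114|239) = -1.

-1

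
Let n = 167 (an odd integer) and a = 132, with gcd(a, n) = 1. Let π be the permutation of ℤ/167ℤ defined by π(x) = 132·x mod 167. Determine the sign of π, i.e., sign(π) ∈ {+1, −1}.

+1

Orbit of 162 under x↦132x: [162, 8, 54, 114, 18, 38, 6]… (length divides ord_167(132)).
Decompose π into cycles: lengths [83, 83, 1] (3 cycles, including the fixed point 0).
With 3 cycles on 167 points, sign = (−1)^{167−3} = +1.
Zolotarev: (132|167) = +1, matching the cycle-count sign.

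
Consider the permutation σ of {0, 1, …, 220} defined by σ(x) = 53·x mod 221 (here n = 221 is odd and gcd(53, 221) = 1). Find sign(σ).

Start at x=157: 157 → 144 → 118 → 66 → 183 → 196 → 1 → … (one orbit).
Cycle lengths of π_53 on ℤ/221ℤ: [8, 8, 8, 8, 8, 8, 8, 8, 8, 8, 8, 8, 8, 8, 8, 8, 8, 8, 8, 8, 8, 8, 8, 8, 8, 8, 1, 1, 1, 1, 1, 1, 1, 1, 1, 1, 1, 1, 1]; 39 cycles in total.
221 − 39 = 182 transpositions; sign(π) = (−1)^182 = +1.
Zolotarev: (53|221) = +1, matching the cycle-count sign.

+1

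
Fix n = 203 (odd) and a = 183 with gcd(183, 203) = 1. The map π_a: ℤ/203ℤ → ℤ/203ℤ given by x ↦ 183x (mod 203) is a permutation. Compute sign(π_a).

Orbit of 57 under x↦183x: [57, 78, 64, 141, 22, 169, 71]… (length divides ord_203(183)).
π_183 has 21 disjoint cycles with lengths [14, 14, 14, 14, 14, 14, 14, 14, 14, 14, 14, 14, 14, 14, 1, 1, 1, 1, 1, 1, 1] on {0,…,202}.
Σ(ℓ_i−1) = 203−21 = 182; sign = (−1)^182 = +1.
(183|203)_J = +1 (Zolotarev's lemma cross-check).

+1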